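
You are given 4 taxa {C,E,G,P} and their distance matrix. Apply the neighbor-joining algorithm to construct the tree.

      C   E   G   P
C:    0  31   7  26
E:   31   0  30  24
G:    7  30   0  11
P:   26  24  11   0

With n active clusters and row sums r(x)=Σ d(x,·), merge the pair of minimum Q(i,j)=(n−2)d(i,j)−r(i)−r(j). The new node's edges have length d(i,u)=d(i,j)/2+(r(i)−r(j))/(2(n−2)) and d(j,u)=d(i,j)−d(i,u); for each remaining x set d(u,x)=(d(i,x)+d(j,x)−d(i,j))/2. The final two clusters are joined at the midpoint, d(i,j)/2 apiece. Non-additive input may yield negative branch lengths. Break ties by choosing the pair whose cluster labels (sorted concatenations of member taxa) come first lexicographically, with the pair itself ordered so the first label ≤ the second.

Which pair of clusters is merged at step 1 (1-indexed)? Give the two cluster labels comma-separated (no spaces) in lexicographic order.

step 1: merge (C,G) at d=7, Q=-98; branch lengths C→15/2, G→-1/2; new cluster CG
  updated: d(CG,E)=27, d(CG,P)=15
step 2: merge (CG,E) at d=27, Q=-66; branch lengths CG→9, E→18; new cluster CEG
  updated: d(CEG,P)=6
step 3: merge (CEG,P) at d=6; branch lengths CEG→3, P→3; new cluster CEGP
final tree: (((C:15/2,G:-1/2):9,E:18):3,P:3)
total length: 40

C,G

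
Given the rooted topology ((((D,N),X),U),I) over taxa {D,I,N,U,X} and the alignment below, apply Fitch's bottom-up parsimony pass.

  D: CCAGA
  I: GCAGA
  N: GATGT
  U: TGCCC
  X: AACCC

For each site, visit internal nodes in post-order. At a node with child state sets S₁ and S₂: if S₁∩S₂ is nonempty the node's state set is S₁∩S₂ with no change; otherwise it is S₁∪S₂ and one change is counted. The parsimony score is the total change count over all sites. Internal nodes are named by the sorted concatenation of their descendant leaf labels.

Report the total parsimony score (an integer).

[col 0] DN: children D:{C}, N:{G} ∪→ {C,G}; cost 1
[col 0] DNX: children DN:{C,G}, X:{A} ∪→ {A,C,G}; cost 1
[col 0] DNUX: children DNX:{A,C,G}, U:{T} ∪→ {A,C,G,T}; cost 1
[col 0] DINUX: children DNUX:{A,C,G,T}, I:{G} ∩→ {G}; cost 0
[col 1] DN: children D:{C}, N:{A} ∪→ {A,C}; cost 1
[col 1] DNX: children DN:{A,C}, X:{A} ∩→ {A}; cost 0
[col 1] DNUX: children DNX:{A}, U:{G} ∪→ {A,G}; cost 1
[col 1] DINUX: children DNUX:{A,G}, I:{C} ∪→ {A,C,G}; cost 1
[col 2] DN: children D:{A}, N:{T} ∪→ {A,T}; cost 1
[col 2] DNX: children DN:{A,T}, X:{C} ∪→ {A,C,T}; cost 1
[col 2] DNUX: children DNX:{A,C,T}, U:{C} ∩→ {C}; cost 0
[col 2] DINUX: children DNUX:{C}, I:{A} ∪→ {A,C}; cost 1
[col 3] DN: children D:{G}, N:{G} ∩→ {G}; cost 0
[col 3] DNX: children DN:{G}, X:{C} ∪→ {C,G}; cost 1
[col 3] DNUX: children DNX:{C,G}, U:{C} ∩→ {C}; cost 0
[col 3] DINUX: children DNUX:{C}, I:{G} ∪→ {C,G}; cost 1
[col 4] DN: children D:{A}, N:{T} ∪→ {A,T}; cost 1
[col 4] DNX: children DN:{A,T}, X:{C} ∪→ {A,C,T}; cost 1
[col 4] DNUX: children DNX:{A,C,T}, U:{C} ∩→ {C}; cost 0
[col 4] DINUX: children DNUX:{C}, I:{A} ∪→ {A,C}; cost 1
per-site changes: [3, 3, 3, 2, 3]; total = 14

14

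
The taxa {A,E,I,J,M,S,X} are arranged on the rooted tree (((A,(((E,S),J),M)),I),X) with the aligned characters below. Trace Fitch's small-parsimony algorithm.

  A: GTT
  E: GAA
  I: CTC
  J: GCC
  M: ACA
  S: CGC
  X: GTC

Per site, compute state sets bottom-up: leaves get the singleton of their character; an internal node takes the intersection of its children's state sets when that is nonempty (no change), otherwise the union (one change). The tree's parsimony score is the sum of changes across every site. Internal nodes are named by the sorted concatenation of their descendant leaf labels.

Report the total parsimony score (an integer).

site 0, node ES: E={G} ∪ S={C} → {C,G} (+1)
site 0, node EJS: ES={C,G} ∩ J={G} → {G} (+0)
site 0, node EJMS: EJS={G} ∪ M={A} → {A,G} (+1)
site 0, node AEJMS: A={G} ∩ EJMS={A,G} → {G} (+0)
site 0, node AEIJMS: AEJMS={G} ∪ I={C} → {C,G} (+1)
site 0, node AEIJMSX: AEIJMS={C,G} ∩ X={G} → {G} (+0)
site 1, node ES: E={A} ∪ S={G} → {A,G} (+1)
site 1, node EJS: ES={A,G} ∪ J={C} → {A,C,G} (+1)
site 1, node EJMS: EJS={A,C,G} ∩ M={C} → {C} (+0)
site 1, node AEJMS: A={T} ∪ EJMS={C} → {C,T} (+1)
site 1, node AEIJMS: AEJMS={C,T} ∩ I={T} → {T} (+0)
site 1, node AEIJMSX: AEIJMS={T} ∩ X={T} → {T} (+0)
site 2, node ES: E={A} ∪ S={C} → {A,C} (+1)
site 2, node EJS: ES={A,C} ∩ J={C} → {C} (+0)
site 2, node EJMS: EJS={C} ∪ M={A} → {A,C} (+1)
site 2, node AEJMS: A={T} ∪ EJMS={A,C} → {A,C,T} (+1)
site 2, node AEIJMS: AEJMS={A,C,T} ∩ I={C} → {C} (+0)
site 2, node AEIJMSX: AEIJMS={C} ∩ X={C} → {C} (+0)
per-site changes: [3, 3, 3]; total = 9

9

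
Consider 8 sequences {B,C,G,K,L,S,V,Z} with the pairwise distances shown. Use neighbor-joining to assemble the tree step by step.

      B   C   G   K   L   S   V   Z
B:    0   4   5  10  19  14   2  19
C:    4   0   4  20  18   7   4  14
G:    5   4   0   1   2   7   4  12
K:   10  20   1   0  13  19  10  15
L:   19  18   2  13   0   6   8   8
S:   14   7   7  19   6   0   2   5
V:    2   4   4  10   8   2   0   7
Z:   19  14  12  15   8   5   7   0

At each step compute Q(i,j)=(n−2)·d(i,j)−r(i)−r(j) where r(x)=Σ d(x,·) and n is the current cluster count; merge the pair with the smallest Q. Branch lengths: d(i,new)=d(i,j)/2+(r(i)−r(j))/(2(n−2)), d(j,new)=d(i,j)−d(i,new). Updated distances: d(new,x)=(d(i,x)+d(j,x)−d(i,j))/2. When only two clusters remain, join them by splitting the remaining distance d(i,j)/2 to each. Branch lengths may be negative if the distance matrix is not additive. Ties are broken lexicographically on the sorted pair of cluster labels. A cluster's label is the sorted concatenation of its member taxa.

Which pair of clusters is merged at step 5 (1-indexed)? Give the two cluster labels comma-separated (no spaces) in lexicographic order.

BCGKV,L

iteration 1: select B,C (d=4, Q=-120); attach at lengths (13/6, 11/6); label the merged cluster BC
  updated: d(BC,G)=5/2, d(BC,K)=13, d(BC,L)=33/2, d(BC,S)=17/2, d(BC,V)=1, d(BC,Z)=29/2
iteration 2: select G,K (d=1, Q=-189/2); attach at lengths (-15/4, 19/4); label the merged cluster GK
  updated: d(BC,GK)=29/4, d(GK,L)=7, d(GK,S)=25/2, d(GK,V)=13/2, d(GK,Z)=13
iteration 3: select BC,V (d=1, Q=-273/4); attach at lengths (109/32, -77/32); label the merged cluster BCV
  updated: d(BCV,GK)=51/8, d(BCV,L)=47/4, d(BCV,S)=19/4, d(BCV,Z)=41/4
iteration 4: select BCV,GK (d=51/8, Q=-423/8); attach at lengths (107/48, 199/48); label the merged cluster BCGKV
  updated: d(BCGKV,L)=99/16, d(BCGKV,S)=87/16, d(BCGKV,Z)=135/16
iteration 5: select BCGKV,L (d=99/16, Q=-223/8); attach at lengths (49/16, 25/8); label the merged cluster BCGKLV
  updated: d(BCGKLV,S)=21/8, d(BCGKLV,Z)=41/8
iteration 6: select BCGKLV,S (d=21/8, Q=-51/4); attach at lengths (11/8, 5/4); label the merged cluster BCGKLSV
  updated: d(BCGKLSV,Z)=15/4
iteration 7: select BCGKLSV,Z (d=15/4); attach at lengths (15/8, 15/8); label the merged cluster BCGKLSVZ
final tree: ((((((B:13/6,C:11/6):109/32,V:-77/32):107/48,(G:-15/4,K:19/4):199/48):49/16,L:25/8):11/8,S:5/4):15/8,Z:15/8)
total length: 399/16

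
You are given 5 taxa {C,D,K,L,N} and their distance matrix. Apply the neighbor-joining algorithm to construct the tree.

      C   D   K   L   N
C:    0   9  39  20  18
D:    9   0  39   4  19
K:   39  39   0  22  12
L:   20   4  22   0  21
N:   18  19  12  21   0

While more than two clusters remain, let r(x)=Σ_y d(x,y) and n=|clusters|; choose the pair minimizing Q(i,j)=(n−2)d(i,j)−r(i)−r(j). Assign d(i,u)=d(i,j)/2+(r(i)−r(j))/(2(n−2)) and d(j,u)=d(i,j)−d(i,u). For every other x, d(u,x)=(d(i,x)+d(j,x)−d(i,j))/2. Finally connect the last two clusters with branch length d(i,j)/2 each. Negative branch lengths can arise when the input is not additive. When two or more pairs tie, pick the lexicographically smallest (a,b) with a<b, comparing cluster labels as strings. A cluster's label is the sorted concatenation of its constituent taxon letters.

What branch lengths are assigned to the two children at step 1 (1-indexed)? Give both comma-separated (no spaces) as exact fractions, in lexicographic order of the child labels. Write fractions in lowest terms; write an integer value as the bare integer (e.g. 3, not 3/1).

13,-1

1. join K+N (d=12, Q=-146) ⇒ KN; edges |K|=13, |N|=-1
  updated: d(C,KN)=45/2, d(D,KN)=23, d(KN,L)=31/2
2. join C+D (d=9, Q=-139/2) ⇒ CD; edges |C|=67/8, |D|=5/8
  updated: d(CD,KN)=73/4, d(CD,L)=15/2
3. join CD+KN (d=73/4, Q=-165/4) ⇒ CDKN; edges |CD|=41/8, |KN|=105/8
  updated: d(CDKN,L)=19/8
4. join CDKN+L (d=19/8) ⇒ CDKLN; edges |CDKN|=19/16, |L|=19/16
final tree: (((C:67/8,D:5/8):41/8,(K:13,N:-1):105/8):19/16,L:19/16)
total length: 333/8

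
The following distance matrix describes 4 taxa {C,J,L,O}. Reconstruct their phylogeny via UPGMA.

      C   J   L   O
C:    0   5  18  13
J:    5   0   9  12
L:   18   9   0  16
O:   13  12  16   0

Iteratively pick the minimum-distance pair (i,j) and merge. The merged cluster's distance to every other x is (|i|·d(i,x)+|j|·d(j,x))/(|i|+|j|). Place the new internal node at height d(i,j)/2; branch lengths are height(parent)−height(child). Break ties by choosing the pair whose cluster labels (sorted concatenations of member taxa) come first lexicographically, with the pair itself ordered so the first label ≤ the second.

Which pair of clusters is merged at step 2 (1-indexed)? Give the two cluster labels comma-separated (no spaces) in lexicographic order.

CJ,O

1. join C+J (d=5) ⇒ CJ; edges |C|=5/2, |J|=5/2
  updated: d(CJ,L)=27/2, d(CJ,O)=25/2
2. join CJ+O (d=25/2) ⇒ CJO; edges |CJ|=15/4, |O|=25/4
  updated: d(CJO,L)=43/3
3. join CJO+L (d=43/3) ⇒ CJLO; edges |CJO|=11/12, |L|=43/6
final tree: (((C:5/2,J:5/2):15/4,O:25/4):11/12,L:43/6)
total length: 277/12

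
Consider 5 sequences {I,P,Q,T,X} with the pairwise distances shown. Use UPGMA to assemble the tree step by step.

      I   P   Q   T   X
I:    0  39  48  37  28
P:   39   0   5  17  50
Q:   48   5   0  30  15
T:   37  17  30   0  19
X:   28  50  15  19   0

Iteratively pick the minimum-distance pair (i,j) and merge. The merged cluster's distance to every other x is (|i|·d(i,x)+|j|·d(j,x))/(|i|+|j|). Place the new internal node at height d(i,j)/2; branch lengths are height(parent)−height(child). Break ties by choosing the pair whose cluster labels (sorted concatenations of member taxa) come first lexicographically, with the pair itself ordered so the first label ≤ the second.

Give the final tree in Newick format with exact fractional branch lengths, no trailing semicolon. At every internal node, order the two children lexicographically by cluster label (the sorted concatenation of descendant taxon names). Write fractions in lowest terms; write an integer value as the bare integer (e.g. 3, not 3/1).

1. join P+Q (d=5) ⇒ PQ; edges |P|=5/2, |Q|=5/2
  updated: d(I,PQ)=87/2, d(PQ,T)=47/2, d(PQ,X)=65/2
2. join T+X (d=19) ⇒ TX; edges |T|=19/2, |X|=19/2
  updated: d(I,TX)=65/2, d(PQ,TX)=28
3. join PQ+TX (d=28) ⇒ PQTX; edges |PQ|=23/2, |TX|=9/2
  updated: d(I,PQTX)=38
4. join I+PQTX (d=38) ⇒ IPQTX; edges |I|=19, |PQTX|=5
final tree: (I:19,((P:5/2,Q:5/2):23/2,(T:19/2,X:19/2):9/2):5)
total length: 64

(I:19,((P:5/2,Q:5/2):23/2,(T:19/2,X:19/2):9/2):5)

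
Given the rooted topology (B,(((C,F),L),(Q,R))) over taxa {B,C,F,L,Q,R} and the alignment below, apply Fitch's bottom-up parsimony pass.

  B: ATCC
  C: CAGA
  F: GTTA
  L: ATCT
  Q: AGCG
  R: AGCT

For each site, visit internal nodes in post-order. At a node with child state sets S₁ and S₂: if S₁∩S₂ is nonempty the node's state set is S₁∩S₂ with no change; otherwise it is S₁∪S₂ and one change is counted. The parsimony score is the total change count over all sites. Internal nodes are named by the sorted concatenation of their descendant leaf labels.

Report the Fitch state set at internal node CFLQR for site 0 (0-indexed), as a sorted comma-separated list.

A

site 0, node CF: C={C} ∪ F={G} → {C,G} (+1)
site 0, node CFL: CF={C,G} ∪ L={A} → {A,C,G} (+1)
site 0, node QR: Q={A} ∩ R={A} → {A} (+0)
site 0, node CFLQR: CFL={A,C,G} ∩ QR={A} → {A} (+0)
site 0, node BCFLQR: B={A} ∩ CFLQR={A} → {A} (+0)
site 1, node CF: C={A} ∪ F={T} → {A,T} (+1)
site 1, node CFL: CF={A,T} ∩ L={T} → {T} (+0)
site 1, node QR: Q={G} ∩ R={G} → {G} (+0)
site 1, node CFLQR: CFL={T} ∪ QR={G} → {G,T} (+1)
site 1, node BCFLQR: B={T} ∩ CFLQR={G,T} → {T} (+0)
site 2, node CF: C={G} ∪ F={T} → {G,T} (+1)
site 2, node CFL: CF={G,T} ∪ L={C} → {C,G,T} (+1)
site 2, node QR: Q={C} ∩ R={C} → {C} (+0)
site 2, node CFLQR: CFL={C,G,T} ∩ QR={C} → {C} (+0)
site 2, node BCFLQR: B={C} ∩ CFLQR={C} → {C} (+0)
site 3, node CF: C={A} ∩ F={A} → {A} (+0)
site 3, node CFL: CF={A} ∪ L={T} → {A,T} (+1)
site 3, node QR: Q={G} ∪ R={T} → {G,T} (+1)
site 3, node CFLQR: CFL={A,T} ∩ QR={G,T} → {T} (+0)
site 3, node BCFLQR: B={C} ∪ CFLQR={T} → {C,T} (+1)
per-site changes: [2, 2, 2, 3]; total = 9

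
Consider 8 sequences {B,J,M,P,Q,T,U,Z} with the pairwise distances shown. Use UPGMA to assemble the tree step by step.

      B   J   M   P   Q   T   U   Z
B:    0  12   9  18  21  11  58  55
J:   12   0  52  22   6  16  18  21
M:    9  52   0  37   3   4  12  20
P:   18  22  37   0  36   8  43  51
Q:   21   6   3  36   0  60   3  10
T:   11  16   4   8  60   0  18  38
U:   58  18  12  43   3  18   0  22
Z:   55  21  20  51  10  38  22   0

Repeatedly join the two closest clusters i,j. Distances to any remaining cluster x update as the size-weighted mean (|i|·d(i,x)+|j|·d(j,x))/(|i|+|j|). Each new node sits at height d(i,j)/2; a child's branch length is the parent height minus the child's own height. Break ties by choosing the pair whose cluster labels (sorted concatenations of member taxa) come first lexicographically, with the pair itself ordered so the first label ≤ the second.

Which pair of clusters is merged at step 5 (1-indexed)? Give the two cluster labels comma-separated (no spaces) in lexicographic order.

iteration 1: select M,Q (d=3); attach at lengths (3/2, 3/2); label the merged cluster MQ
  updated: d(B,MQ)=15, d(J,MQ)=29, d(MQ,P)=73/2, d(MQ,T)=32, d(MQ,U)=15/2, d(MQ,Z)=15
iteration 2: select MQ,U (d=15/2); attach at lengths (9/4, 15/4); label the merged cluster MQU
  updated: d(B,MQU)=88/3, d(J,MQU)=76/3, d(MQU,P)=116/3, d(MQU,T)=82/3, d(MQU,Z)=52/3
iteration 3: select P,T (d=8); attach at lengths (4, 4); label the merged cluster PT
  updated: d(B,PT)=29/2, d(J,PT)=19, d(MQU,PT)=33, d(PT,Z)=89/2
iteration 4: select B,J (d=12); attach at lengths (6, 6); label the merged cluster BJ
  updated: d(BJ,MQU)=82/3, d(BJ,PT)=67/4, d(BJ,Z)=38
iteration 5: select BJ,PT (d=67/4); attach at lengths (19/8, 35/8); label the merged cluster BJPT
  updated: d(BJPT,MQU)=181/6, d(BJPT,Z)=165/4
iteration 6: select MQU,Z (d=52/3); attach at lengths (59/12, 26/3); label the merged cluster MQUZ
  updated: d(BJPT,MQUZ)=527/16
iteration 7: select BJPT,MQUZ (d=527/16); attach at lengths (259/32, 749/96); label the merged cluster BJMPQTUZ
final tree: (((B:6,J:6):19/8,(P:4,T:4):35/8):259/32,(((M:3/2,Q:3/2):9/4,U:15/4):59/12,Z:26/3):749/96)
total length: 3131/48

BJ,PT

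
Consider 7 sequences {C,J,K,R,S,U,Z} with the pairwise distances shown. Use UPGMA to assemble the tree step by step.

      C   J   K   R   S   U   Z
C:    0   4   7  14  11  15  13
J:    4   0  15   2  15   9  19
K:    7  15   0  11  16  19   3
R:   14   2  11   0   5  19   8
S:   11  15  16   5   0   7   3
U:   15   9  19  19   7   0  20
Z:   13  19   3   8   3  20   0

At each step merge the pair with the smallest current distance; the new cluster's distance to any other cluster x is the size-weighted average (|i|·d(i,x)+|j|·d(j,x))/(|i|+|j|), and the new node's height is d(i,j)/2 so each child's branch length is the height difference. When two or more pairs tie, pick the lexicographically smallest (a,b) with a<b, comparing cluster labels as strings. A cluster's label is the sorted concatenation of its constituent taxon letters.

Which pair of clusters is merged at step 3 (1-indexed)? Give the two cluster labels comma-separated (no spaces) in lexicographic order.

iteration 1: select J,R (d=2); attach at lengths (1, 1); label the merged cluster JR
  updated: d(C,JR)=9, d(JR,K)=13, d(JR,S)=10, d(JR,U)=14, d(JR,Z)=27/2
iteration 2: select K,Z (d=3); attach at lengths (3/2, 3/2); label the merged cluster KZ
  updated: d(C,KZ)=10, d(JR,KZ)=53/4, d(KZ,S)=19/2, d(KZ,U)=39/2
iteration 3: select S,U (d=7); attach at lengths (7/2, 7/2); label the merged cluster SU
  updated: d(C,SU)=13, d(JR,SU)=12, d(KZ,SU)=29/2
iteration 4: select C,JR (d=9); attach at lengths (9/2, 7/2); label the merged cluster CJR
  updated: d(CJR,KZ)=73/6, d(CJR,SU)=37/3
iteration 5: select CJR,KZ (d=73/6); attach at lengths (19/12, 55/12); label the merged cluster CJKRZ
  updated: d(CJKRZ,SU)=66/5
iteration 6: select CJKRZ,SU (d=66/5); attach at lengths (31/60, 31/10); label the merged cluster CJKRSUZ
final tree: (((C:9/2,(J:1,R:1):7/2):19/12,(K:3/2,Z:3/2):55/12):31/60,(S:7/2,U:7/2):31/10)
total length: 1787/60

S,U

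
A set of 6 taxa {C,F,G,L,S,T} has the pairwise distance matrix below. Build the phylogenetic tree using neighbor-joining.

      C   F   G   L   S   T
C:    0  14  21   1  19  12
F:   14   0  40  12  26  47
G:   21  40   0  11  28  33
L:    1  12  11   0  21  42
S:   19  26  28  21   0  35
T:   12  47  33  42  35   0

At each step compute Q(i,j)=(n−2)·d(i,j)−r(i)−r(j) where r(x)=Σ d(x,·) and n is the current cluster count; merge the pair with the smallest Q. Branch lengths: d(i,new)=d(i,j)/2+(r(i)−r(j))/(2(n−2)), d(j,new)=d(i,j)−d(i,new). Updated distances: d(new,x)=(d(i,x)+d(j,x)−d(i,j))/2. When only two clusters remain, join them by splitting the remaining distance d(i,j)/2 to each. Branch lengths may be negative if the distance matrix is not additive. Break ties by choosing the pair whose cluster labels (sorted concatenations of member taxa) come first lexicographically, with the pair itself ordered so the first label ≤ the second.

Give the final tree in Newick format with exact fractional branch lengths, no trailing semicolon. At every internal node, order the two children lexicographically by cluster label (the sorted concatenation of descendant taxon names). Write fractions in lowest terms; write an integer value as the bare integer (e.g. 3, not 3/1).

iteration 1: select C,T (d=12, Q=-188); attach at lengths (-27/4, 75/4); label the merged cluster CT
  updated: d(CT,F)=49/2, d(CT,G)=21, d(CT,L)=31/2, d(CT,S)=21
iteration 2: select G,L (d=11, Q=-253/2); attach at lengths (49/4, -5/4); label the merged cluster GL
  updated: d(CT,GL)=51/4, d(F,GL)=41/2, d(GL,S)=19
iteration 3: select CT,GL (d=51/4, Q=-85); attach at lengths (63/8, 39/8); label the merged cluster CGLT
  updated: d(CGLT,F)=129/8, d(CGLT,S)=109/8
iteration 4: select CGLT,F (d=129/8, Q=-223/4); attach at lengths (15/8, 57/4); label the merged cluster CFGLT
  updated: d(CFGLT,S)=47/4
iteration 5: select CFGLT,S (d=47/4); attach at lengths (47/8, 47/8); label the merged cluster CFGLST
final tree: ((((C:-27/4,T:75/4):63/8,(G:49/4,L:-5/4):39/8):15/8,F:57/4):47/8,S:47/8)
total length: 509/8

((((C:-27/4,T:75/4):63/8,(G:49/4,L:-5/4):39/8):15/8,F:57/4):47/8,S:47/8)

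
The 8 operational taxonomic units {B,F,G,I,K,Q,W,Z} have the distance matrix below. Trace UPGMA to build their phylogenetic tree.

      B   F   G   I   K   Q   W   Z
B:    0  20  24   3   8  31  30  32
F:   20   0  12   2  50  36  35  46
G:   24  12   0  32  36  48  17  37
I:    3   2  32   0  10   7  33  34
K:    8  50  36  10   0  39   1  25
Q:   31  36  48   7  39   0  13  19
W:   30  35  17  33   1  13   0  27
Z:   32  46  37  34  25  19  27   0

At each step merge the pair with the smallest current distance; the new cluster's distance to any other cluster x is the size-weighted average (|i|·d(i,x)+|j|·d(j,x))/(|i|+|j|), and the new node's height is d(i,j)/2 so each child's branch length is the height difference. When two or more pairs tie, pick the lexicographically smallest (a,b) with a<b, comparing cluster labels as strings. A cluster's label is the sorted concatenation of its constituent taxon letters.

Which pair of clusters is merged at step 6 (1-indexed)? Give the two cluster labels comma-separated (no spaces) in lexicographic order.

KW,QZ

step 1: merge (K,W) at d=1; branch lengths K→1/2, W→1/2; new cluster KW
  updated: d(B,KW)=19, d(F,KW)=85/2, d(G,KW)=53/2, d(I,KW)=43/2, d(KW,Q)=26, d(KW,Z)=26
step 2: merge (F,I) at d=2; branch lengths F→1, I→1; new cluster FI
  updated: d(B,FI)=23/2, d(FI,G)=22, d(FI,KW)=32, d(FI,Q)=43/2, d(FI,Z)=40
step 3: merge (B,FI) at d=23/2; branch lengths B→23/4, FI→19/4; new cluster BFI
  updated: d(BFI,G)=68/3, d(BFI,KW)=83/3, d(BFI,Q)=74/3, d(BFI,Z)=112/3
step 4: merge (Q,Z) at d=19; branch lengths Q→19/2, Z→19/2; new cluster QZ
  updated: d(BFI,QZ)=31, d(G,QZ)=85/2, d(KW,QZ)=26
step 5: merge (BFI,G) at d=68/3; branch lengths BFI→67/12, G→34/3; new cluster BFGI
  updated: d(BFGI,KW)=219/8, d(BFGI,QZ)=271/8
step 6: merge (KW,QZ) at d=26; branch lengths KW→25/2, QZ→7/2; new cluster KQWZ
  updated: d(BFGI,KQWZ)=245/8
step 7: merge (BFGI,KQWZ) at d=245/8; branch lengths BFGI→191/48, KQWZ→37/16; new cluster BFGIKQWZ
final tree: (((B:23/4,(F:1,I:1):19/4):67/12,G:34/3):191/48,((K:1/2,W:1/2):25/2,(Q:19/2,Z:19/2):7/2):37/16)
total length: 1721/24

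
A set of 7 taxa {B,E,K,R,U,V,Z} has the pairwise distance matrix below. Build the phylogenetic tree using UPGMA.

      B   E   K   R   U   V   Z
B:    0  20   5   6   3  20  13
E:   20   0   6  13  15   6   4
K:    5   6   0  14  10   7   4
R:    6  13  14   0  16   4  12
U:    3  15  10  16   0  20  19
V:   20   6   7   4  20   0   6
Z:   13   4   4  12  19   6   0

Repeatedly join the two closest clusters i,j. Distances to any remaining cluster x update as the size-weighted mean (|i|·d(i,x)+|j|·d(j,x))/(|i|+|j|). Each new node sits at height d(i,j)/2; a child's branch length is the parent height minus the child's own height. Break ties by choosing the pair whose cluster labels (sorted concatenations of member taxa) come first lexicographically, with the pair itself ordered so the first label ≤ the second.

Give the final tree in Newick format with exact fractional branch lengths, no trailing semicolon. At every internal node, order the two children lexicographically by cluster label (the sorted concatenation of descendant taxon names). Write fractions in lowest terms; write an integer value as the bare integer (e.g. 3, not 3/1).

1. join B+U (d=3) ⇒ BU; edges |B|=3/2, |U|=3/2
  updated: d(BU,E)=35/2, d(BU,K)=15/2, d(BU,R)=11, d(BU,V)=20, d(BU,Z)=16
2. join E+Z (d=4) ⇒ EZ; edges |E|=2, |Z|=2
  updated: d(BU,EZ)=67/4, d(EZ,K)=5, d(EZ,R)=25/2, d(EZ,V)=6
3. join R+V (d=4) ⇒ RV; edges |R|=2, |V|=2
  updated: d(BU,RV)=31/2, d(EZ,RV)=37/4, d(K,RV)=21/2
4. join EZ+K (d=5) ⇒ EKZ; edges |EZ|=1/2, |K|=5/2
  updated: d(BU,EKZ)=41/3, d(EKZ,RV)=29/3
5. join EKZ+RV (d=29/3) ⇒ EKRVZ; edges |EKZ|=7/3, |RV|=17/6
  updated: d(BU,EKRVZ)=72/5
6. join BU+EKRVZ (d=72/5) ⇒ BEKRUVZ; edges |BU|=57/10, |EKRVZ|=71/30
final tree: ((B:3/2,U:3/2):57/10,(((E:2,Z:2):1/2,K:5/2):7/3,(R:2,V:2):17/6):71/30)
total length: 817/30

((B:3/2,U:3/2):57/10,(((E:2,Z:2):1/2,K:5/2):7/3,(R:2,V:2):17/6):71/30)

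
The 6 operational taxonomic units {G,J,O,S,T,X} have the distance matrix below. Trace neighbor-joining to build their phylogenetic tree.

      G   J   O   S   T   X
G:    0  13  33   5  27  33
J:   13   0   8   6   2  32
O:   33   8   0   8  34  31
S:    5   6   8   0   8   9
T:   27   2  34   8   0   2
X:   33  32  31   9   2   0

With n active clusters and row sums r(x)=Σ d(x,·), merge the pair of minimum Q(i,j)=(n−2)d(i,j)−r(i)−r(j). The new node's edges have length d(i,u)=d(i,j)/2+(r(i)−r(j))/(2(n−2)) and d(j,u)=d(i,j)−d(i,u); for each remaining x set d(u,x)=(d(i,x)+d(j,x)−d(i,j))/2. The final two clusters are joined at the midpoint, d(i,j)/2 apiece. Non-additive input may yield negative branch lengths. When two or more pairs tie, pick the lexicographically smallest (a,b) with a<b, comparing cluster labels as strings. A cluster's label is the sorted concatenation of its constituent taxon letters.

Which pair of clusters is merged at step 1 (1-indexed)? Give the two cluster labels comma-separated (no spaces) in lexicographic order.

iteration 1: select T,X (d=2, Q=-172); attach at lengths (-13/4, 21/4); label the merged cluster TX
  updated: d(G,TX)=29, d(J,TX)=16, d(O,TX)=63/2, d(S,TX)=15/2
iteration 2: select J,O (d=8, Q=-199/2); attach at lengths (-9/4, 41/4); label the merged cluster JO
  updated: d(G,JO)=19, d(JO,S)=3, d(JO,TX)=79/4
iteration 3: select G,S (d=5, Q=-117/2); attach at lengths (95/8, -55/8); label the merged cluster GS
  updated: d(GS,JO)=17/2, d(GS,TX)=63/4
iteration 4: select GS,JO (d=17/2, Q=-44); attach at lengths (9/4, 25/4); label the merged cluster GJOS
  updated: d(GJOS,TX)=27/2
iteration 5: select GJOS,TX (d=27/2); attach at lengths (27/4, 27/4); label the merged cluster GJOSTX
final tree: (((G:95/8,S:-55/8):9/4,(J:-9/4,O:41/4):25/4):27/4,(T:-13/4,X:21/4):27/4)
total length: 37

T,X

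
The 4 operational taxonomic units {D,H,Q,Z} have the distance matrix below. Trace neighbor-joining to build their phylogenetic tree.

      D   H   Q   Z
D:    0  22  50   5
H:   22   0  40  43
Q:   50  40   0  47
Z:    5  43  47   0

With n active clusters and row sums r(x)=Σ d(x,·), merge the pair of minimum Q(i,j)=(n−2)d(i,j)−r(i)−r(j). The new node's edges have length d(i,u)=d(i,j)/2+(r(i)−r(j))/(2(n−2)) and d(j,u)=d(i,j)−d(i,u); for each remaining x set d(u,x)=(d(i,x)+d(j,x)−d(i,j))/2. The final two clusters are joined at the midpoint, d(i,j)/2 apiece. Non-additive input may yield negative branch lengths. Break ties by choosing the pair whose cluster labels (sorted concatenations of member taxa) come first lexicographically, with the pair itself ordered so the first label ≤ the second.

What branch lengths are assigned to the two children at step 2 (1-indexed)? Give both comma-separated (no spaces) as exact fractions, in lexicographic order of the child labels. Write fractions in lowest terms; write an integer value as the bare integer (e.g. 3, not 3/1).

1. join D+Z (d=5, Q=-162) ⇒ DZ; edges |D|=-2, |Z|=7
  updated: d(DZ,H)=30, d(DZ,Q)=46
2. join DZ+H (d=30, Q=-116) ⇒ DHZ; edges |DZ|=18, |H|=12
  updated: d(DHZ,Q)=28
3. join DHZ+Q (d=28) ⇒ DHQZ; edges |DHZ|=14, |Q|=14
final tree: (((D:-2,Z:7):18,H:12):14,Q:14)
total length: 63

18,12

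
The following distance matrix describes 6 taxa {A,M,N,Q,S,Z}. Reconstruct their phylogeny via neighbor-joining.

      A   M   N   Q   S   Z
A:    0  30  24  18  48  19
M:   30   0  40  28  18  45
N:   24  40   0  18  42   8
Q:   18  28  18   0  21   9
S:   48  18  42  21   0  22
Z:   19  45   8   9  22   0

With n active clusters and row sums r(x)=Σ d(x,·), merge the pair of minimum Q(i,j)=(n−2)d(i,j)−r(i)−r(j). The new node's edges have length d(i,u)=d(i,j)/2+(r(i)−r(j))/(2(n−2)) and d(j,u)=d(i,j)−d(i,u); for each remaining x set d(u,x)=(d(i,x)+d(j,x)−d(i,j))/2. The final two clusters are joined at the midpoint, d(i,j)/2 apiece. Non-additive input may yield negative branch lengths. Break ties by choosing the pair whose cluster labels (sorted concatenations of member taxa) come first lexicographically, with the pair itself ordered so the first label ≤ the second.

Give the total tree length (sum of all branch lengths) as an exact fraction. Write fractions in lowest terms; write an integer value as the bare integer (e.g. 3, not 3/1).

iteration 1: select M,S (d=18, Q=-240); attach at lengths (41/4, 31/4); label the merged cluster MS
  updated: d(A,MS)=30, d(MS,N)=32, d(MS,Q)=31/2, d(MS,Z)=49/2
iteration 2: select N,Z (d=8, Q=-237/2); attach at lengths (91/12, 5/12); label the merged cluster NZ
  updated: d(A,NZ)=35/2, d(MS,NZ)=97/4, d(NZ,Q)=19/2
iteration 3: select A,NZ (d=35/2, Q=-327/4); attach at lengths (197/16, 83/16); label the merged cluster ANZ
  updated: d(ANZ,MS)=147/8, d(ANZ,Q)=5
iteration 4: select ANZ,MS (d=147/8, Q=-311/8); attach at lengths (63/16, 231/16); label the merged cluster AMNSZ
  updated: d(AMNSZ,Q)=17/16
iteration 5: select AMNSZ,Q (d=17/16); attach at lengths (17/32, 17/32); label the merged cluster AMNQSZ
final tree: (((A:197/16,(N:91/12,Z:5/12):83/16):63/16,(M:41/4,S:31/4):231/16):17/32,Q:17/32)
total length: 1007/16

1007/16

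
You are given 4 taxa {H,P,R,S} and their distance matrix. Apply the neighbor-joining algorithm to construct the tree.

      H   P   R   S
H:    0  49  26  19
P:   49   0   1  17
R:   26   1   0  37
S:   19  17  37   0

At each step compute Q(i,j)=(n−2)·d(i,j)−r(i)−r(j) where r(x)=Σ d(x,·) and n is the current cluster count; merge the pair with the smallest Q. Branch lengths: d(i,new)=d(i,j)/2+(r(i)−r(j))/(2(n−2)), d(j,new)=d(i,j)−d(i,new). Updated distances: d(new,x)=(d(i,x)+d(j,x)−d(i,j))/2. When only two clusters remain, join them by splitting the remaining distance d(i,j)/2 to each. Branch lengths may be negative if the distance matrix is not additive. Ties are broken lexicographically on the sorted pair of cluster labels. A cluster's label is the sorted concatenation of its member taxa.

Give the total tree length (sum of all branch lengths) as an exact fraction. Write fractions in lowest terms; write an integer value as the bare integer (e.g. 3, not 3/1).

step 1: merge (H,S) at d=19, Q=-129; branch lengths H→59/4, S→17/4; new cluster HS
  updated: d(HS,P)=47/2, d(HS,R)=22
step 2: merge (HS,P) at d=47/2, Q=-93/2; branch lengths HS→89/4, P→5/4; new cluster HPS
  updated: d(HPS,R)=-1/4
step 3: merge (HPS,R) at d=-1/4; branch lengths HPS→-1/8, R→-1/8; new cluster HPRS
final tree: (((H:59/4,S:17/4):89/4,P:5/4):-1/8,R:-1/8)
total length: 169/4

169/4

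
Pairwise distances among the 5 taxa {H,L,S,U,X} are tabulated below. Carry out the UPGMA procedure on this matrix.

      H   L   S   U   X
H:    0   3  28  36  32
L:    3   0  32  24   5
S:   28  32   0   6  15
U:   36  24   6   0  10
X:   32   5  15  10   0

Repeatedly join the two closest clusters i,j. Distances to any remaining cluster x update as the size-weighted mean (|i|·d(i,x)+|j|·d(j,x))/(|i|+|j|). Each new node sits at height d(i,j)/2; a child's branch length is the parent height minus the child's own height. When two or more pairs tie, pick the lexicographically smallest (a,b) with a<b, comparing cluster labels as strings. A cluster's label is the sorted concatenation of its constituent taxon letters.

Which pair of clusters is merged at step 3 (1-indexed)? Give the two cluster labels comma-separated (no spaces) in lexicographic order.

SU,X

iteration 1: select H,L (d=3); attach at lengths (3/2, 3/2); label the merged cluster HL
  updated: d(HL,S)=30, d(HL,U)=30, d(HL,X)=37/2
iteration 2: select S,U (d=6); attach at lengths (3, 3); label the merged cluster SU
  updated: d(HL,SU)=30, d(SU,X)=25/2
iteration 3: select SU,X (d=25/2); attach at lengths (13/4, 25/4); label the merged cluster SUX
  updated: d(HL,SUX)=157/6
iteration 4: select HL,SUX (d=157/6); attach at lengths (139/12, 41/6); label the merged cluster HLSUX
final tree: ((H:3/2,L:3/2):139/12,((S:3,U:3):13/4,X:25/4):41/6)
total length: 443/12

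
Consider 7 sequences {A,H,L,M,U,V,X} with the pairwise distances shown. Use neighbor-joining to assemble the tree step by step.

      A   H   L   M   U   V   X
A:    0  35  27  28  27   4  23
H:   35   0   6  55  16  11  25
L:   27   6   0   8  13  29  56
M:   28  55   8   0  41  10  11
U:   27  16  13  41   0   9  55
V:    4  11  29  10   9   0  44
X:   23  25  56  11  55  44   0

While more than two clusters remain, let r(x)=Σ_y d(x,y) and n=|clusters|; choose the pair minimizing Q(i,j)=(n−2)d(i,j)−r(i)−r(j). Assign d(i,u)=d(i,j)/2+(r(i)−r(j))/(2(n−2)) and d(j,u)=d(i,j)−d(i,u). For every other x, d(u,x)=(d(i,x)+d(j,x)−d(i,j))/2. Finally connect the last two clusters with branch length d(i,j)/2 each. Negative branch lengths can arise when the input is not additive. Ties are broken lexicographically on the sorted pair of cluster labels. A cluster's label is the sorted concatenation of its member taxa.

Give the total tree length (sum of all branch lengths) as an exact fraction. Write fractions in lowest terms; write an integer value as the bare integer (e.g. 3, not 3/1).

step 1: merge (M,X) at d=11, Q=-312; branch lengths M→-3/5, X→58/5; new cluster MX
  updated: d(A,MX)=20, d(H,MX)=69/2, d(L,MX)=53/2, d(MX,U)=85/2, d(MX,V)=43/2
step 2: merge (H,L) at d=6, Q=-180; branch lengths H→25/8, L→23/8; new cluster HL
  updated: d(A,HL)=28, d(HL,MX)=55/2, d(HL,U)=23/2, d(HL,V)=17
step 3: merge (HL,U) at d=23/2, Q=-279/2; branch lengths HL→19/4, U→27/4; new cluster HLU
  updated: d(A,HLU)=87/4, d(HLU,MX)=117/4, d(HLU,V)=29/4
step 4: merge (A,MX) at d=20, Q=-153/2; branch lengths A→15/4, MX→65/4; new cluster AMX
  updated: d(AMX,HLU)=31/2, d(AMX,V)=11/4
step 5: merge (AMX,HLU) at d=31/2, Q=-51/2; branch lengths AMX→11/2, HLU→10; new cluster AHLMUX
  updated: d(AHLMUX,V)=-11/4
step 6: merge (AHLMUX,V) at d=-11/4; branch lengths AHLMUX→-11/8, V→-11/8; new cluster AHLMUVX
final tree: (((A:15/4,(M:-3/5,X:58/5):65/4):11/2,((H:25/8,L:23/8):19/4,U:27/4):10):-11/8,V:-11/8)
total length: 245/4

245/4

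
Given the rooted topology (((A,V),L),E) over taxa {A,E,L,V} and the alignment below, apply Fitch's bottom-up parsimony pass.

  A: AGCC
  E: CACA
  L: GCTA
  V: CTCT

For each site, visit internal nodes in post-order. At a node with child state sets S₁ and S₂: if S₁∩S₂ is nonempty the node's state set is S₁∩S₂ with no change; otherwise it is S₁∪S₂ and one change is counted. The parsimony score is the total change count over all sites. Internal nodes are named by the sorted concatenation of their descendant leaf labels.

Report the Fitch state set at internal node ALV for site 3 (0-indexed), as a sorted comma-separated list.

AV@0: {A} ∪ {C} = {A,C} (union, +1)
ALV@0: {A,C} ∪ {G} = {A,C,G} (union, +1)
AELV@0: {A,C,G} ∩ {C} = {C} (intersection, +0)
AV@1: {G} ∪ {T} = {G,T} (union, +1)
ALV@1: {G,T} ∪ {C} = {C,G,T} (union, +1)
AELV@1: {C,G,T} ∪ {A} = {A,C,G,T} (union, +1)
AV@2: {C} ∩ {C} = {C} (intersection, +0)
ALV@2: {C} ∪ {T} = {C,T} (union, +1)
AELV@2: {C,T} ∩ {C} = {C} (intersection, +0)
AV@3: {C} ∪ {T} = {C,T} (union, +1)
ALV@3: {C,T} ∪ {A} = {A,C,T} (union, +1)
AELV@3: {A,C,T} ∩ {A} = {A} (intersection, +0)
per-site changes: [2, 3, 1, 2]; total = 8

A,C,T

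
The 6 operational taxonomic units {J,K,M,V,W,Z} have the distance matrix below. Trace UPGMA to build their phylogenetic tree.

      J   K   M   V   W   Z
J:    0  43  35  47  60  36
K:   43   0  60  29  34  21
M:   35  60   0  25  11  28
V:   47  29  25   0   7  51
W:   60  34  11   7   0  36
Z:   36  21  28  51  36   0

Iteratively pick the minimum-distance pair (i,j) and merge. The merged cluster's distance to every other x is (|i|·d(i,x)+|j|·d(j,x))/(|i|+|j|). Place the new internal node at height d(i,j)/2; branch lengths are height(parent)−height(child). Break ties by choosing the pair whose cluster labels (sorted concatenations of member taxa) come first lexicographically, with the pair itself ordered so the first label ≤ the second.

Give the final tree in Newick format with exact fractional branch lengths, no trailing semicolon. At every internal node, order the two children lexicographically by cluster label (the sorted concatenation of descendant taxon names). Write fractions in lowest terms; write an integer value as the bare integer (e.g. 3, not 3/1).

step 1: merge (V,W) at d=7; branch lengths V→7/2, W→7/2; new cluster VW
  updated: d(J,VW)=107/2, d(K,VW)=63/2, d(M,VW)=18, d(VW,Z)=87/2
step 2: merge (M,VW) at d=18; branch lengths M→9, VW→11/2; new cluster MVW
  updated: d(J,MVW)=142/3, d(K,MVW)=41, d(MVW,Z)=115/3
step 3: merge (K,Z) at d=21; branch lengths K→21/2, Z→21/2; new cluster KZ
  updated: d(J,KZ)=79/2, d(KZ,MVW)=119/3
step 4: merge (J,KZ) at d=79/2; branch lengths J→79/4, KZ→37/4; new cluster JKZ
  updated: d(JKZ,MVW)=380/9
step 5: merge (JKZ,MVW) at d=380/9; branch lengths JKZ→49/36, MVW→109/9; new cluster JKMVWZ
final tree: ((J:79/4,(K:21/2,Z:21/2):37/4):49/36,(M:9,(V:7/2,W:7/2):11/2):109/9)
total length: 3059/36

((J:79/4,(K:21/2,Z:21/2):37/4):49/36,(M:9,(V:7/2,W:7/2):11/2):109/9)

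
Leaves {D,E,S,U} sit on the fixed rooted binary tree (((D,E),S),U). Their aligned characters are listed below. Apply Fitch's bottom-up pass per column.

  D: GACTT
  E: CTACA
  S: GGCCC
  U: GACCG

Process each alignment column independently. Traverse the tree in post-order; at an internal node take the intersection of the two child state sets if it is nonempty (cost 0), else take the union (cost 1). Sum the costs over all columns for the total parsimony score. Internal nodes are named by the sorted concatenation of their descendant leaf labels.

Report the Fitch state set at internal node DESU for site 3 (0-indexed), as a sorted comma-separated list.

C

DE@0: {G} ∪ {C} = {C,G} (union, +1)
DES@0: {C,G} ∩ {G} = {G} (intersection, +0)
DESU@0: {G} ∩ {G} = {G} (intersection, +0)
DE@1: {A} ∪ {T} = {A,T} (union, +1)
DES@1: {A,T} ∪ {G} = {A,G,T} (union, +1)
DESU@1: {A,G,T} ∩ {A} = {A} (intersection, +0)
DE@2: {C} ∪ {A} = {A,C} (union, +1)
DES@2: {A,C} ∩ {C} = {C} (intersection, +0)
DESU@2: {C} ∩ {C} = {C} (intersection, +0)
DE@3: {T} ∪ {C} = {C,T} (union, +1)
DES@3: {C,T} ∩ {C} = {C} (intersection, +0)
DESU@3: {C} ∩ {C} = {C} (intersection, +0)
DE@4: {T} ∪ {A} = {A,T} (union, +1)
DES@4: {A,T} ∪ {C} = {A,C,T} (union, +1)
DESU@4: {A,C,T} ∪ {G} = {A,C,G,T} (union, +1)
per-site changes: [1, 2, 1, 1, 3]; total = 8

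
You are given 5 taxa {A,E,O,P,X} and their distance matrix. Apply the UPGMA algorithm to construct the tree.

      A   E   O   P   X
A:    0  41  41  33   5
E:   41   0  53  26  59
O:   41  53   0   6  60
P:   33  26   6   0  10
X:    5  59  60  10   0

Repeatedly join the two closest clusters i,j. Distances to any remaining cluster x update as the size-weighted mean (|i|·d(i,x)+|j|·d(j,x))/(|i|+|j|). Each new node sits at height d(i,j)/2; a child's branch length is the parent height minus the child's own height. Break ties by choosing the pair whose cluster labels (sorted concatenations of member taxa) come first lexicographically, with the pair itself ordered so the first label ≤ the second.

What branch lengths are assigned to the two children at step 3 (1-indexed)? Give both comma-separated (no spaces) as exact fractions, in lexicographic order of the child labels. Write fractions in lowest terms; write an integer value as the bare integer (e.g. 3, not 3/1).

31/2,15

iteration 1: select A,X (d=5); attach at lengths (5/2, 5/2); label the merged cluster AX
  updated: d(AX,E)=50, d(AX,O)=101/2, d(AX,P)=43/2
iteration 2: select O,P (d=6); attach at lengths (3, 3); label the merged cluster OP
  updated: d(AX,OP)=36, d(E,OP)=79/2
iteration 3: select AX,OP (d=36); attach at lengths (31/2, 15); label the merged cluster AOPX
  updated: d(AOPX,E)=179/4
iteration 4: select AOPX,E (d=179/4); attach at lengths (35/8, 179/8); label the merged cluster AEOPX
final tree: (((A:5/2,X:5/2):31/2,(O:3,P:3):15):35/8,E:179/8)
total length: 273/4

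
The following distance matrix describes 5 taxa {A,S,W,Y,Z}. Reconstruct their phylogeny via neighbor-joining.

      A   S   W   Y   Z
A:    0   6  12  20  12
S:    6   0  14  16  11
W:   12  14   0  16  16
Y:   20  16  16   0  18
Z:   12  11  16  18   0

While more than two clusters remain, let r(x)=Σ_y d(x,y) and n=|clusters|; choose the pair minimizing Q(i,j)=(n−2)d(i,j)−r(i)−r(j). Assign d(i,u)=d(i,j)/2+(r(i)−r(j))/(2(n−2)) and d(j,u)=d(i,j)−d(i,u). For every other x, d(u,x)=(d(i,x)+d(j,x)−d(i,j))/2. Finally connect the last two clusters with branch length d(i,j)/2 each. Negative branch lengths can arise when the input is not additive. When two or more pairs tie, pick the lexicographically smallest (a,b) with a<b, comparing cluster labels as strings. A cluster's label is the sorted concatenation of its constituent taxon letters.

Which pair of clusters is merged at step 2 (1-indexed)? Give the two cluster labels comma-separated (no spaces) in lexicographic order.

A,S

iteration 1: select W,Y (d=16, Q=-80); attach at lengths (6, 10); label the merged cluster WY
  updated: d(A,WY)=8, d(S,WY)=7, d(WY,Z)=9
iteration 2: select A,S (d=6, Q=-38); attach at lengths (7/2, 5/2); label the merged cluster AS
  updated: d(AS,WY)=9/2, d(AS,Z)=17/2
iteration 3: select AS,WY (d=9/2, Q=-22); attach at lengths (2, 5/2); label the merged cluster ASWY
  updated: d(ASWY,Z)=13/2
iteration 4: select ASWY,Z (d=13/2); attach at lengths (13/4, 13/4); label the merged cluster ASWYZ
final tree: (((A:7/2,S:5/2):2,(W:6,Y:10):5/2):13/4,Z:13/4)
total length: 33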